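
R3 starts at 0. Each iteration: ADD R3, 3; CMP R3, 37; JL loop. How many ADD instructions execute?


Loop trace (R3 starts at 0, target 37, step 3):
  ADD #1: R3 = 0 + 3 = 3  → 3 < 37, loop
  ADD #2: R3 = 3 + 3 = 6  → 6 < 37, loop
  ADD #3: R3 = 6 + 3 = 9  → 9 < 37, loop
  ADD #4: R3 = 9 + 3 = 12  → 12 < 37, loop
  ADD #5: R3 = 12 + 3 = 15  → 15 < 37, loop
  ADD #6: R3 = 15 + 3 = 18  → 18 < 37, loop
  ADD #7: R3 = 18 + 3 = 21  → 21 < 37, loop
  ADD #8: R3 = 21 + 3 = 24  → 24 < 37, loop
  ADD #9: R3 = 24 + 3 = 27  → 27 < 37, loop
  ADD #10: R3 = 27 + 3 = 30  → 30 < 37, loop
  ADD #11: R3 = 30 + 3 = 33  → 33 < 37, loop
  ADD #12: R3 = 33 + 3 = 36  → 36 < 37, loop
  ADD #13: R3 = 36 + 3 = 39  → 39 >= 37, exit
Total ADD instructions: 13

13


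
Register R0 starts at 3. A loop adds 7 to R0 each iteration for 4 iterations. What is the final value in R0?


Starting value: R0 = 3
  Iter 1: R0 = 3 + 7 = 10
  Iter 2: R0 = 10 + 7 = 17
  Iter 3: R0 = 17 + 7 = 24
  Iter 4: R0 = 24 + 7 = 31
Final: R0 = 31

31


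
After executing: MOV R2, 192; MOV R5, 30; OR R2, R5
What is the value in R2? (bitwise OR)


Register state trace:
  MOV R2, 192  → R2 = 192 (0b11000000)
  MOV R5, 30  → R5 = 30 (0b00011110)
  OR R2, R5   → R2 = 192 OR 30 = 222 (0b11011110)
Final: R2 = 222

222


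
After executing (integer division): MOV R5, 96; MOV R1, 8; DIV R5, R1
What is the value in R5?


Register state trace:
  MOV R5, 96  → R5 = 96
  MOV R1, 8  → R1 = 8
  DIV R5, R1  → R5 = 96 // 8 = 12
Final: R5 = 12

12


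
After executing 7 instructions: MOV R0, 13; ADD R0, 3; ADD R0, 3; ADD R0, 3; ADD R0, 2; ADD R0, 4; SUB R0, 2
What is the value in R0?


Register state trace:
  MOV R0, 13  → R0 = 13
  ADD R0, 3  → R0 = 13 + 3 = 16
  ADD R0, 3  → R0 = 16 + 3 = 19
  ADD R0, 3  → R0 = 19 + 3 = 22
  ADD R0, 2  → R0 = 22 + 2 = 24
  ADD R0, 4  → R0 = 24 + 4 = 28
  SUB R0, 2  → R0 = 28 - 2 = 26
Final: R0 = 26

26


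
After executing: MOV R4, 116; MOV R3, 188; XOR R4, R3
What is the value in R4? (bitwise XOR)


Register state trace:
  MOV R4, 116  → R4 = 116 (0b01110100)
  MOV R3, 188  → R3 = 188 (0b10111100)
  XOR R4, R3  → R4 = 116 XOR 188 = 200 (0b11001000)
Final: R4 = 200

200


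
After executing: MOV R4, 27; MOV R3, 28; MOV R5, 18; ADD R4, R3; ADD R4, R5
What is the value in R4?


Register state trace:
  MOV R4, 27  → R4 = 27
  MOV R3, 28  → R3 = 28
  MOV R5, 18  → R5 = 18
  ADD R4, R3  → R4 = 27 + 28 = 55
  ADD R4, R5  → R4 = 55 + 18 = 73
Final: R4 = 73

73


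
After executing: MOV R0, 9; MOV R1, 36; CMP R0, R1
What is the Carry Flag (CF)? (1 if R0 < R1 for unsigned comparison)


Register state trace:
  MOV R0, 9  → R0 = 9
  MOV R1, 36  → R1 = 36
  CMP R0, R1  → unsigned 9 - 36: borrow occurs
  9 < 36, so CF = 1
CF = 1

1


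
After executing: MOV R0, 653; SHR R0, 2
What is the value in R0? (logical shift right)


Register state trace:
  MOV R0, 653  → R0 = 653
  SHR R0, 2  → R0 = 653 >> 2 = 653 // 2^2 = 163
Final: R0 = 163

163


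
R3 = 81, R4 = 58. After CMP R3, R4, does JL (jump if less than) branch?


Trace:
  R3 = 81, R4 = 58
  CMP R3, R4  → compares 81 vs 58
  JL checks: is 81 less than 58?
  81 > 58, so condition is false
Branch taken: No

No


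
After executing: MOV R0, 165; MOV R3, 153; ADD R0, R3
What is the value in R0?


Register state trace:
  MOV R0, 165  → R0 = 165
  MOV R3, 153  → R3 = 153
  ADD R0, R3  → R0 = 165 + 153 = 318
Final: R0 = 318

318


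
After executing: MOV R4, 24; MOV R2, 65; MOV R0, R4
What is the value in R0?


Register state trace:
  MOV R4, 24  → R4 = 24
  MOV R2, 65  → R2 = 65
  MOV R0, R4  → R0 = 24
Final: R0 = 24

24


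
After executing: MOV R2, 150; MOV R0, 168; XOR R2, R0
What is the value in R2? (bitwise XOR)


Register state trace:
  MOV R2, 150  → R2 = 150 (0b10010110)
  MOV R0, 168  → R0 = 168 (0b10101000)
  XOR R2, R0  → R2 = 150 XOR 168 = 62 (0b00111110)
Final: R2 = 62

62


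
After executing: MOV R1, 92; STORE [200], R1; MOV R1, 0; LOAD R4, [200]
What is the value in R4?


Register and memory trace:
  MOV R1, 92  → R1 = 92
  STORE [200], R1  → mem[200] = 92
  MOV R1, 0  → R1 = 0
  LOAD R4, [200]  → R4 = mem[200] = 92
Final: R4 = 92

92


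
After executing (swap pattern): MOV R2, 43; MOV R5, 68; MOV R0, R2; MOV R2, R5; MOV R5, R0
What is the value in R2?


Register state trace (swap pattern):
  MOV R2, 43  → R2 = 43
  MOV R5, 68  → R5 = 68
  MOV R0, R2  → R0 = 43  (save R2)
  MOV R2, R5  → R2 = 68  (R2 gets R5's value)
  MOV R5, R0  → R5 = 43  (R5 gets saved value)
Final: R2 = 68

68


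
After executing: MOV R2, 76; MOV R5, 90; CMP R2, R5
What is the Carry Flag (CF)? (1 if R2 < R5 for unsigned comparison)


Register state trace:
  MOV R2, 76  → R2 = 76
  MOV R5, 90  → R5 = 90
  CMP R2, R5  → unsigned 76 - 90: borrow occurs
  76 < 90, so CF = 1
CF = 1

1


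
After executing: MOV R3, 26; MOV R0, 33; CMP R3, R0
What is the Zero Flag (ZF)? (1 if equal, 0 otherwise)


Register state trace:
  MOV R3, 26  → R3 = 26
  MOV R0, 33  → R0 = 33
  CMP R3, R0  → computes 26 - 33 = -7
  Result is nonzero, so values are not equal
ZF = 0

0


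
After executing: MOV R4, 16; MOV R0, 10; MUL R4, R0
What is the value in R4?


Register state trace:
  MOV R4, 16  → R4 = 16
  MOV R0, 10  → R0 = 10
  MUL R4, R0  → R4 = 16 * 10 = 160
Final: R4 = 160

160


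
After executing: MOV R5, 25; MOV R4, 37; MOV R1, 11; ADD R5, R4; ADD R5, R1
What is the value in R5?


Register state trace:
  MOV R5, 25  → R5 = 25
  MOV R4, 37  → R4 = 37
  MOV R1, 11  → R1 = 11
  ADD R5, R4  → R5 = 25 + 37 = 62
  ADD R5, R1  → R5 = 62 + 11 = 73
Final: R5 = 73

73


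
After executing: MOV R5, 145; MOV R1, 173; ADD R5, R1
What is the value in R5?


Register state trace:
  MOV R5, 145  → R5 = 145
  MOV R1, 173  → R1 = 173
  ADD R5, R1  → R5 = 145 + 173 = 318
Final: R5 = 318

318


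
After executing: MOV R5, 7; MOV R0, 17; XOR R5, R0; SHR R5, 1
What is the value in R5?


Register state trace:
  MOV R5, 7  → R5 = 7 (0b00000111)
  MOV R0, 17  → R0 = 17 (0b00010001)
  XOR R5, R0  → R5 = 7 XOR 17 = 22 (0b00010110)
  SHR R5, 1  → R5 = 22 >> 1 = 11
Final: R5 = 11

11


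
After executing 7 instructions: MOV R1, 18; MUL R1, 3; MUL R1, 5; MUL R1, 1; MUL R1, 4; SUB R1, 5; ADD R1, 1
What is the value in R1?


Register state trace:
  MOV R1, 18  → R1 = 18
  MUL R1, 3  → R1 = 18 * 3 = 54
  MUL R1, 5  → R1 = 54 * 5 = 270
  MUL R1, 1  → R1 = 270 * 1 = 270
  MUL R1, 4  → R1 = 270 * 4 = 1080
  SUB R1, 5  → R1 = 1080 - 5 = 1075
  ADD R1, 1  → R1 = 1075 + 1 = 1076
Final: R1 = 1076

1076


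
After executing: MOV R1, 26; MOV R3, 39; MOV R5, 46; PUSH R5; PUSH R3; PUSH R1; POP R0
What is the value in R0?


Stack trace (top is rightmost):
  MOV R1, 26  → R1 = 26
  MOV R3, 39  → R3 = 39
  MOV R5, 46  → R5 = 46
  PUSH R5  → stack: [46]
  PUSH R3  → stack: [46, 39]
  PUSH R1  → stack: [46, 39, 26]
  POP R0  → R0 = 26, stack: [46, 39]
Final: R0 = 26

26


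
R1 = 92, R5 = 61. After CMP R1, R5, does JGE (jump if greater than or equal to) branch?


Trace:
  R1 = 92, R5 = 61
  CMP R1, R5  → compares 92 vs 61
  JGE checks: is 92 greater than or equal to 61?
  92 > 61, so condition is true
Branch taken: Yes

Yes


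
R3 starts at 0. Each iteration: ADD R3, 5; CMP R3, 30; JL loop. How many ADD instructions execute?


Loop trace (R3 starts at 0, target 30, step 5):
  ADD #1: R3 = 0 + 5 = 5  → 5 < 30, loop
  ADD #2: R3 = 5 + 5 = 10  → 10 < 30, loop
  ADD #3: R3 = 10 + 5 = 15  → 15 < 30, loop
  ADD #4: R3 = 15 + 5 = 20  → 20 < 30, loop
  ADD #5: R3 = 20 + 5 = 25  → 25 < 30, loop
  ADD #6: R3 = 25 + 5 = 30  → 30 >= 30, exit
Total ADD instructions: 6

6


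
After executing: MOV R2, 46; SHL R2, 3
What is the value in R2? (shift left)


Register state trace:
  MOV R2, 46  → R2 = 46
  SHL R2, 3  → R2 = 46 << 3 = 46 * 2^3 = 368
Final: R2 = 368

368


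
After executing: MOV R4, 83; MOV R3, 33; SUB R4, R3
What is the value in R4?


Register state trace:
  MOV R4, 83  → R4 = 83
  MOV R3, 33  → R3 = 33
  SUB R4, R3  → R4 = 83 - 33 = 50
Final: R4 = 50

50


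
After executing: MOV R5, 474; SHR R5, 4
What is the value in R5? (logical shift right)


Register state trace:
  MOV R5, 474  → R5 = 474
  SHR R5, 4  → R5 = 474 >> 4 = 474 // 2^4 = 29
Final: R5 = 29

29


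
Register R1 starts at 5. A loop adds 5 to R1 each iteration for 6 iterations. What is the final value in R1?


Starting value: R1 = 5
  Iter 1: R1 = 5 + 5 = 10
  Iter 2: R1 = 10 + 5 = 15
  Iter 3: R1 = 15 + 5 = 20
  Iter 4: R1 = 20 + 5 = 25
  Iter 5: R1 = 25 + 5 = 30
  Iter 6: R1 = 30 + 5 = 35
Final: R1 = 35

35


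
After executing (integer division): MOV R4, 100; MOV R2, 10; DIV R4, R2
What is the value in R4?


Register state trace:
  MOV R4, 100  → R4 = 100
  MOV R2, 10  → R2 = 10
  DIV R4, R2  → R4 = 100 // 10 = 10
Final: R4 = 10

10


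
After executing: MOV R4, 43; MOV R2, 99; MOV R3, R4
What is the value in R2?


Register state trace:
  MOV R4, 43  → R4 = 43
  MOV R2, 99  → R2 = 99
  MOV R3, R4  → R3 = 43
Final: R2 = 99

99


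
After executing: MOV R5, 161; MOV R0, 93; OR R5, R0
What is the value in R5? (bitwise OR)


Register state trace:
  MOV R5, 161  → R5 = 161 (0b10100001)
  MOV R0, 93  → R0 = 93 (0b01011101)
  OR R5, R0   → R5 = 161 OR 93 = 253 (0b11111101)
Final: R5 = 253

253


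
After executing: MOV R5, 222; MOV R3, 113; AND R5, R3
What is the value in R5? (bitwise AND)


Register state trace:
  MOV R5, 222  → R5 = 222 (0b11011110)
  MOV R3, 113  → R3 = 113 (0b01110001)
  AND R5, R3  → R5 = 222 AND 113 = 80 (0b01010000)
Final: R5 = 80

80


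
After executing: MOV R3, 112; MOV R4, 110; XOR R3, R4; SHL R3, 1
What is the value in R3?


Register state trace:
  MOV R3, 112  → R3 = 112 (0b01110000)
  MOV R4, 110  → R4 = 110 (0b01101110)
  XOR R3, R4  → R3 = 112 XOR 110 = 30 (0b00011110)
  SHL R3, 1  → R3 = 30 << 1 = 60
Final: R3 = 60

60


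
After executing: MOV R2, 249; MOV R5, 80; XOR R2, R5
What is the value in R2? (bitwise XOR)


Register state trace:
  MOV R2, 249  → R2 = 249 (0b11111001)
  MOV R5, 80  → R5 = 80 (0b01010000)
  XOR R2, R5  → R2 = 249 XOR 80 = 169 (0b10101001)
Final: R2 = 169

169


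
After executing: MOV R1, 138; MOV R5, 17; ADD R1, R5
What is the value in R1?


Register state trace:
  MOV R1, 138  → R1 = 138
  MOV R5, 17  → R5 = 17
  ADD R1, R5  → R1 = 138 + 17 = 155
Final: R1 = 155

155


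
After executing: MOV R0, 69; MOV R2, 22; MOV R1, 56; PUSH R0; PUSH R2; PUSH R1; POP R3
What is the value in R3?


Stack trace (top is rightmost):
  MOV R0, 69  → R0 = 69
  MOV R2, 22  → R2 = 22
  MOV R1, 56  → R1 = 56
  PUSH R0  → stack: [69]
  PUSH R2  → stack: [69, 22]
  PUSH R1  → stack: [69, 22, 56]
  POP R3  → R3 = 56, stack: [69, 22]
Final: R3 = 56

56


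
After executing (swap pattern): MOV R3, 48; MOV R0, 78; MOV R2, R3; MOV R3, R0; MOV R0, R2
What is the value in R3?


Register state trace (swap pattern):
  MOV R3, 48  → R3 = 48
  MOV R0, 78  → R0 = 78
  MOV R2, R3  → R2 = 48  (save R3)
  MOV R3, R0  → R3 = 78  (R3 gets R0's value)
  MOV R0, R2  → R0 = 48  (R0 gets saved value)
Final: R3 = 78

78


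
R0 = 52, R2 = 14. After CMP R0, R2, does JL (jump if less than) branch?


Trace:
  R0 = 52, R2 = 14
  CMP R0, R2  → compares 52 vs 14
  JL checks: is 52 less than 14?
  52 > 14, so condition is false
Branch taken: No

No


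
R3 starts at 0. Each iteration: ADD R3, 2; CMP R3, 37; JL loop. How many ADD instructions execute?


Loop trace (R3 starts at 0, target 37, step 2):
  ADD #1: R3 = 0 + 2 = 2  → 2 < 37, loop
  ADD #2: R3 = 2 + 2 = 4  → 4 < 37, loop
  ADD #3: R3 = 4 + 2 = 6  → 6 < 37, loop
  ADD #4: R3 = 6 + 2 = 8  → 8 < 37, loop
  ADD #5: R3 = 8 + 2 = 10  → 10 < 37, loop
  ADD #6: R3 = 10 + 2 = 12  → 12 < 37, loop
  ADD #7: R3 = 12 + 2 = 14  → 14 < 37, loop
  ADD #8: R3 = 14 + 2 = 16  → 16 < 37, loop
  ADD #9: R3 = 16 + 2 = 18  → 18 < 37, loop
  ADD #10: R3 = 18 + 2 = 20  → 20 < 37, loop
  ADD #11: R3 = 20 + 2 = 22  → 22 < 37, loop
  ADD #12: R3 = 22 + 2 = 24  → 24 < 37, loop
  ADD #13: R3 = 24 + 2 = 26  → 26 < 37, loop
  ADD #14: R3 = 26 + 2 = 28  → 28 < 37, loop
  ADD #15: R3 = 28 + 2 = 30  → 30 < 37, loop
  ADD #16: R3 = 30 + 2 = 32  → 32 < 37, loop
  ADD #17: R3 = 32 + 2 = 34  → 34 < 37, loop
  ADD #18: R3 = 34 + 2 = 36  → 36 < 37, loop
  ADD #19: R3 = 36 + 2 = 38  → 38 >= 37, exit
Total ADD instructions: 19

19


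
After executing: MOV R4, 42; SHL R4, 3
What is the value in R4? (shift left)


Register state trace:
  MOV R4, 42  → R4 = 42
  SHL R4, 3  → R4 = 42 << 3 = 42 * 2^3 = 336
Final: R4 = 336

336


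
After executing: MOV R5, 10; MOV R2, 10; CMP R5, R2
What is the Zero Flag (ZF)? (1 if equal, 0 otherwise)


Register state trace:
  MOV R5, 10  → R5 = 10
  MOV R2, 10  → R2 = 10
  CMP R5, R2  → computes 10 - 10 = 0
  Result is zero, so values are equal
ZF = 1

1


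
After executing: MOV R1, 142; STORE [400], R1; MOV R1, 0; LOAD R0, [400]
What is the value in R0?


Register and memory trace:
  MOV R1, 142  → R1 = 142
  STORE [400], R1  → mem[400] = 142
  MOV R1, 0  → R1 = 0
  LOAD R0, [400]  → R0 = mem[400] = 142
Final: R0 = 142

142


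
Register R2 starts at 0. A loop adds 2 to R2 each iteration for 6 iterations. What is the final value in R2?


Starting value: R2 = 0
  Iter 1: R2 = 0 + 2 = 2
  Iter 2: R2 = 2 + 2 = 4
  Iter 3: R2 = 4 + 2 = 6
  Iter 4: R2 = 6 + 2 = 8
  Iter 5: R2 = 8 + 2 = 10
  Iter 6: R2 = 10 + 2 = 12
Final: R2 = 12

12


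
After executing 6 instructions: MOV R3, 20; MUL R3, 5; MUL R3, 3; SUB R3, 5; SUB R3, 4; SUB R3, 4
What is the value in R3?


Register state trace:
  MOV R3, 20  → R3 = 20
  MUL R3, 5  → R3 = 20 * 5 = 100
  MUL R3, 3  → R3 = 100 * 3 = 300
  SUB R3, 5  → R3 = 300 - 5 = 295
  SUB R3, 4  → R3 = 295 - 4 = 291
  SUB R3, 4  → R3 = 291 - 4 = 287
Final: R3 = 287

287


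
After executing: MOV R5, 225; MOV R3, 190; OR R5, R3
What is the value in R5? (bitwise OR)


Register state trace:
  MOV R5, 225  → R5 = 225 (0b11100001)
  MOV R3, 190  → R3 = 190 (0b10111110)
  OR R5, R3   → R5 = 225 OR 190 = 255 (0b11111111)
Final: R5 = 255

255


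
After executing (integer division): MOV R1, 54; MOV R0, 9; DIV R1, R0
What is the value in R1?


Register state trace:
  MOV R1, 54  → R1 = 54
  MOV R0, 9  → R0 = 9
  DIV R1, R0  → R1 = 54 // 9 = 6
Final: R1 = 6

6


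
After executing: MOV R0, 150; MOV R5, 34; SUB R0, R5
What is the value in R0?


Register state trace:
  MOV R0, 150  → R0 = 150
  MOV R5, 34  → R5 = 34
  SUB R0, R5  → R0 = 150 - 34 = 116
Final: R0 = 116

116


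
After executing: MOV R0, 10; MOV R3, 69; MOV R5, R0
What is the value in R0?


Register state trace:
  MOV R0, 10  → R0 = 10
  MOV R3, 69  → R3 = 69
  MOV R5, R0  → R5 = 10
Final: R0 = 10

10


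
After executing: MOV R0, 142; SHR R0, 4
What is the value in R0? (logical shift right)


Register state trace:
  MOV R0, 142  → R0 = 142
  SHR R0, 4  → R0 = 142 >> 4 = 142 // 2^4 = 8
Final: R0 = 8

8


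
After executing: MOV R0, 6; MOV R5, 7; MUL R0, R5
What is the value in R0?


Register state trace:
  MOV R0, 6  → R0 = 6
  MOV R5, 7  → R5 = 7
  MUL R0, R5  → R0 = 6 * 7 = 42
Final: R0 = 42

42


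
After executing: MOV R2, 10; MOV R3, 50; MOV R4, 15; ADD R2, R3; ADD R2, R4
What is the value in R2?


Register state trace:
  MOV R2, 10  → R2 = 10
  MOV R3, 50  → R3 = 50
  MOV R4, 15  → R4 = 15
  ADD R2, R3  → R2 = 10 + 50 = 60
  ADD R2, R4  → R2 = 60 + 15 = 75
Final: R2 = 75

75


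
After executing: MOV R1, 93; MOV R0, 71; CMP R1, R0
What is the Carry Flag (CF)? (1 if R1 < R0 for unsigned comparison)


Register state trace:
  MOV R1, 93  → R1 = 93
  MOV R0, 71  → R0 = 71
  CMP R1, R0  → unsigned 93 - 71: no borrow
  93 >= 71, so CF = 0
CF = 0

0


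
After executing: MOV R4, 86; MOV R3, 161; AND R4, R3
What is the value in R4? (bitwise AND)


Register state trace:
  MOV R4, 86  → R4 = 86 (0b01010110)
  MOV R3, 161  → R3 = 161 (0b10100001)
  AND R4, R3  → R4 = 86 AND 161 = 0 (0b00000000)
Final: R4 = 0

0


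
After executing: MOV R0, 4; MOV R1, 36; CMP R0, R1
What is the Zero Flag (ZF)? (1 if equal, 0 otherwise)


Register state trace:
  MOV R0, 4  → R0 = 4
  MOV R1, 36  → R1 = 36
  CMP R0, R1  → computes 4 - 36 = -32
  Result is nonzero, so values are not equal
ZF = 0

0


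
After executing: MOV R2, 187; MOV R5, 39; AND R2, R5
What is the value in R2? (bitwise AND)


Register state trace:
  MOV R2, 187  → R2 = 187 (0b10111011)
  MOV R5, 39  → R5 = 39 (0b00100111)
  AND R2, R5  → R2 = 187 AND 39 = 35 (0b00100011)
Final: R2 = 35

35


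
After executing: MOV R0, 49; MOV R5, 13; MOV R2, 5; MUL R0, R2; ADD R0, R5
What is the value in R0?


Register state trace:
  MOV R0, 49  → R0 = 49
  MOV R5, 13  → R5 = 13
  MOV R2, 5  → R2 = 5
  MUL R0, R2  → R0 = 49 * 5 = 245
  ADD R0, R5  → R0 = 245 + 13 = 258
Final: R0 = 258

258


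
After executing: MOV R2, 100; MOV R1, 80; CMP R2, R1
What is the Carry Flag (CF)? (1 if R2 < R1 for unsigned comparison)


Register state trace:
  MOV R2, 100  → R2 = 100
  MOV R1, 80  → R1 = 80
  CMP R2, R1  → unsigned 100 - 80: no borrow
  100 >= 80, so CF = 0
CF = 0

0


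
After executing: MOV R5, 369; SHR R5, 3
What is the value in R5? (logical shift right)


Register state trace:
  MOV R5, 369  → R5 = 369
  SHR R5, 3  → R5 = 369 >> 3 = 369 // 2^3 = 46
Final: R5 = 46

46


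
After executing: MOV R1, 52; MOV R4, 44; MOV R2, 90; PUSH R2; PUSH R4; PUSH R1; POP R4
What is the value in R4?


Stack trace (top is rightmost):
  MOV R1, 52  → R1 = 52
  MOV R4, 44  → R4 = 44
  MOV R2, 90  → R2 = 90
  PUSH R2  → stack: [90]
  PUSH R4  → stack: [90, 44]
  PUSH R1  → stack: [90, 44, 52]
  POP R4  → R4 = 52, stack: [90, 44]
Final: R4 = 52

52


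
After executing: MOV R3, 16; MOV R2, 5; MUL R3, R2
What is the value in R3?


Register state trace:
  MOV R3, 16  → R3 = 16
  MOV R2, 5  → R2 = 5
  MUL R3, R2  → R3 = 16 * 5 = 80
Final: R3 = 80

80


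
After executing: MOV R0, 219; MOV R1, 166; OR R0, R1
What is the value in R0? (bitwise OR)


Register state trace:
  MOV R0, 219  → R0 = 219 (0b11011011)
  MOV R1, 166  → R1 = 166 (0b10100110)
  OR R0, R1   → R0 = 219 OR 166 = 255 (0b11111111)
Final: R0 = 255

255


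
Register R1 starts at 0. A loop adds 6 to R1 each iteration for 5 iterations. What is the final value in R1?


Starting value: R1 = 0
  Iter 1: R1 = 0 + 6 = 6
  Iter 2: R1 = 6 + 6 = 12
  Iter 3: R1 = 12 + 6 = 18
  Iter 4: R1 = 18 + 6 = 24
  Iter 5: R1 = 24 + 6 = 30
Final: R1 = 30

30


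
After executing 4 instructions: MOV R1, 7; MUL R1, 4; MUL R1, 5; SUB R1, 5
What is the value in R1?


Register state trace:
  MOV R1, 7  → R1 = 7
  MUL R1, 4  → R1 = 7 * 4 = 28
  MUL R1, 5  → R1 = 28 * 5 = 140
  SUB R1, 5  → R1 = 140 - 5 = 135
Final: R1 = 135

135


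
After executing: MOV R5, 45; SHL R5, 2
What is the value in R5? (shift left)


Register state trace:
  MOV R5, 45  → R5 = 45
  SHL R5, 2  → R5 = 45 << 2 = 45 * 2^2 = 180
Final: R5 = 180

180


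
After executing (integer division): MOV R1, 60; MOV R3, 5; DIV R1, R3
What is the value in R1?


Register state trace:
  MOV R1, 60  → R1 = 60
  MOV R3, 5  → R3 = 5
  DIV R1, R3  → R1 = 60 // 5 = 12
Final: R1 = 12

12


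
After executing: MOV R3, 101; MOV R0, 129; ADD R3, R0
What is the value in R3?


Register state trace:
  MOV R3, 101  → R3 = 101
  MOV R0, 129  → R0 = 129
  ADD R3, R0  → R3 = 101 + 129 = 230
Final: R3 = 230

230


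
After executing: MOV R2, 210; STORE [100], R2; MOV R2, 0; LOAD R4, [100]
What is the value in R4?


Register and memory trace:
  MOV R2, 210  → R2 = 210
  STORE [100], R2  → mem[100] = 210
  MOV R2, 0  → R2 = 0
  LOAD R4, [100]  → R4 = mem[100] = 210
Final: R4 = 210

210


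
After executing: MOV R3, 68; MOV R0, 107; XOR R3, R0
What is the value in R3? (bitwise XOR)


Register state trace:
  MOV R3, 68  → R3 = 68 (0b01000100)
  MOV R0, 107  → R0 = 107 (0b01101011)
  XOR R3, R0  → R3 = 68 XOR 107 = 47 (0b00101111)
Final: R3 = 47

47


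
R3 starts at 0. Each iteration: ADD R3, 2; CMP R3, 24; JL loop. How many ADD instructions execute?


Loop trace (R3 starts at 0, target 24, step 2):
  ADD #1: R3 = 0 + 2 = 2  → 2 < 24, loop
  ADD #2: R3 = 2 + 2 = 4  → 4 < 24, loop
  ADD #3: R3 = 4 + 2 = 6  → 6 < 24, loop
  ADD #4: R3 = 6 + 2 = 8  → 8 < 24, loop
  ADD #5: R3 = 8 + 2 = 10  → 10 < 24, loop
  ADD #6: R3 = 10 + 2 = 12  → 12 < 24, loop
  ADD #7: R3 = 12 + 2 = 14  → 14 < 24, loop
  ADD #8: R3 = 14 + 2 = 16  → 16 < 24, loop
  ADD #9: R3 = 16 + 2 = 18  → 18 < 24, loop
  ADD #10: R3 = 18 + 2 = 20  → 20 < 24, loop
  ADD #11: R3 = 20 + 2 = 22  → 22 < 24, loop
  ADD #12: R3 = 22 + 2 = 24  → 24 >= 24, exit
Total ADD instructions: 12

12


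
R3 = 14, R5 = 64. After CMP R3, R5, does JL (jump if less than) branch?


Trace:
  R3 = 14, R5 = 64
  CMP R3, R5  → compares 14 vs 64
  JL checks: is 14 less than 64?
  14 < 64, so condition is true
Branch taken: Yes

Yes


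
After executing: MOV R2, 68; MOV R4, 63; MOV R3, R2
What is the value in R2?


Register state trace:
  MOV R2, 68  → R2 = 68
  MOV R4, 63  → R4 = 63
  MOV R3, R2  → R3 = 68
Final: R2 = 68

68


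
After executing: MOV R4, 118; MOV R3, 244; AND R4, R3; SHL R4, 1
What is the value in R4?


Register state trace:
  MOV R4, 118  → R4 = 118 (0b01110110)
  MOV R3, 244  → R3 = 244 (0b11110100)
  AND R4, R3  → R4 = 118 AND 244 = 116 (0b01110100)
  SHL R4, 1  → R4 = 116 << 1 = 232
Final: R4 = 232

232


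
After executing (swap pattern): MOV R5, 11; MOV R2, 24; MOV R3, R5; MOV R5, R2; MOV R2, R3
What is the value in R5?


Register state trace (swap pattern):
  MOV R5, 11  → R5 = 11
  MOV R2, 24  → R2 = 24
  MOV R3, R5  → R3 = 11  (save R5)
  MOV R5, R2  → R5 = 24  (R5 gets R2's value)
  MOV R2, R3  → R2 = 11  (R2 gets saved value)
Final: R5 = 24

24


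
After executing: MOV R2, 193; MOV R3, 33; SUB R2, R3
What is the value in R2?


Register state trace:
  MOV R2, 193  → R2 = 193
  MOV R3, 33  → R3 = 33
  SUB R2, R3  → R2 = 193 - 33 = 160
Final: R2 = 160

160


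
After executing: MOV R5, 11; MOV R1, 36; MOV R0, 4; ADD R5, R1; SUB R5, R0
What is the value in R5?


Register state trace:
  MOV R5, 11  → R5 = 11
  MOV R1, 36  → R1 = 36
  MOV R0, 4  → R0 = 4
  ADD R5, R1  → R5 = 11 + 36 = 47
  SUB R5, R0  → R5 = 47 - 4 = 43
Final: R5 = 43

43


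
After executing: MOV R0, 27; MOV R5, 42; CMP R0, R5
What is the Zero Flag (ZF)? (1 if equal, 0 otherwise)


Register state trace:
  MOV R0, 27  → R0 = 27
  MOV R5, 42  → R5 = 42
  CMP R0, R5  → computes 27 - 42 = -15
  Result is nonzero, so values are not equal
ZF = 0

0


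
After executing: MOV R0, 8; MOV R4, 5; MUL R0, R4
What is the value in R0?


Register state trace:
  MOV R0, 8  → R0 = 8
  MOV R4, 5  → R4 = 5
  MUL R0, R4  → R0 = 8 * 5 = 40
Final: R0 = 40

40


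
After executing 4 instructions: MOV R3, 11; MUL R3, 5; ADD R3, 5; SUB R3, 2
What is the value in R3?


Register state trace:
  MOV R3, 11  → R3 = 11
  MUL R3, 5  → R3 = 11 * 5 = 55
  ADD R3, 5  → R3 = 55 + 5 = 60
  SUB R3, 2  → R3 = 60 - 2 = 58
Final: R3 = 58

58


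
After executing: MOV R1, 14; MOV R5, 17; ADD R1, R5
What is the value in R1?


Register state trace:
  MOV R1, 14  → R1 = 14
  MOV R5, 17  → R5 = 17
  ADD R1, R5  → R1 = 14 + 17 = 31
Final: R1 = 31

31


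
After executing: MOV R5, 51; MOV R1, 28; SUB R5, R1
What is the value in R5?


Register state trace:
  MOV R5, 51  → R5 = 51
  MOV R1, 28  → R1 = 28
  SUB R5, R1  → R5 = 51 - 28 = 23
Final: R5 = 23

23


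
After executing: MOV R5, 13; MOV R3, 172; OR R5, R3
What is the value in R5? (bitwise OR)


Register state trace:
  MOV R5, 13  → R5 = 13 (0b00001101)
  MOV R3, 172  → R3 = 172 (0b10101100)
  OR R5, R3   → R5 = 13 OR 172 = 173 (0b10101101)
Final: R5 = 173

173


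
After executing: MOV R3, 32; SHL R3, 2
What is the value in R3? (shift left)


Register state trace:
  MOV R3, 32  → R3 = 32
  SHL R3, 2  → R3 = 32 << 2 = 32 * 2^2 = 128
Final: R3 = 128

128


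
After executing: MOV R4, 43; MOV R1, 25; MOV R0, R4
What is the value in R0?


Register state trace:
  MOV R4, 43  → R4 = 43
  MOV R1, 25  → R1 = 25
  MOV R0, R4  → R0 = 43
Final: R0 = 43

43


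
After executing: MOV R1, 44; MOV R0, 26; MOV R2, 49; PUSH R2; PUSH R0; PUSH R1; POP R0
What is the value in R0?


Stack trace (top is rightmost):
  MOV R1, 44  → R1 = 44
  MOV R0, 26  → R0 = 26
  MOV R2, 49  → R2 = 49
  PUSH R2  → stack: [49]
  PUSH R0  → stack: [49, 26]
  PUSH R1  → stack: [49, 26, 44]
  POP R0  → R0 = 44, stack: [49, 26]
Final: R0 = 44

44


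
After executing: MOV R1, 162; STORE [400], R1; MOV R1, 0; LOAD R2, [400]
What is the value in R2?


Register and memory trace:
  MOV R1, 162  → R1 = 162
  STORE [400], R1  → mem[400] = 162
  MOV R1, 0  → R1 = 0
  LOAD R2, [400]  → R2 = mem[400] = 162
Final: R2 = 162

162


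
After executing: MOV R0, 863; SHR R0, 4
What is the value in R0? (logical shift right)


Register state trace:
  MOV R0, 863  → R0 = 863
  SHR R0, 4  → R0 = 863 >> 4 = 863 // 2^4 = 53
Final: R0 = 53

53


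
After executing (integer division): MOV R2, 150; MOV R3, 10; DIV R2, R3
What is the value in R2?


Register state trace:
  MOV R2, 150  → R2 = 150
  MOV R3, 10  → R3 = 10
  DIV R2, R3  → R2 = 150 // 10 = 15
Final: R2 = 15

15


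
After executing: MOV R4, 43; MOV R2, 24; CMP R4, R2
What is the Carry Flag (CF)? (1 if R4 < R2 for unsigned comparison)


Register state trace:
  MOV R4, 43  → R4 = 43
  MOV R2, 24  → R2 = 24
  CMP R4, R2  → unsigned 43 - 24: no borrow
  43 >= 24, so CF = 0
CF = 0

0


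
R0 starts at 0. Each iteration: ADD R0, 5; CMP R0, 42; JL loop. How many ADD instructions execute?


Loop trace (R0 starts at 0, target 42, step 5):
  ADD #1: R0 = 0 + 5 = 5  → 5 < 42, loop
  ADD #2: R0 = 5 + 5 = 10  → 10 < 42, loop
  ADD #3: R0 = 10 + 5 = 15  → 15 < 42, loop
  ADD #4: R0 = 15 + 5 = 20  → 20 < 42, loop
  ADD #5: R0 = 20 + 5 = 25  → 25 < 42, loop
  ADD #6: R0 = 25 + 5 = 30  → 30 < 42, loop
  ADD #7: R0 = 30 + 5 = 35  → 35 < 42, loop
  ADD #8: R0 = 35 + 5 = 40  → 40 < 42, loop
  ADD #9: R0 = 40 + 5 = 45  → 45 >= 42, exit
Total ADD instructions: 9

9


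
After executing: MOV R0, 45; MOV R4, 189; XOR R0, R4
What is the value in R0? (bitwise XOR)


Register state trace:
  MOV R0, 45  → R0 = 45 (0b00101101)
  MOV R4, 189  → R4 = 189 (0b10111101)
  XOR R0, R4  → R0 = 45 XOR 189 = 144 (0b10010000)
Final: R0 = 144

144


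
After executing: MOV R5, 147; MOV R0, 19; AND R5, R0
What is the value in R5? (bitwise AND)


Register state trace:
  MOV R5, 147  → R5 = 147 (0b10010011)
  MOV R0, 19  → R0 = 19 (0b00010011)
  AND R5, R0  → R5 = 147 AND 19 = 19 (0b00010011)
Final: R5 = 19

19


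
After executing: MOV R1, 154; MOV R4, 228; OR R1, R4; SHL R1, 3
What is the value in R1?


Register state trace:
  MOV R1, 154  → R1 = 154 (0b10011010)
  MOV R4, 228  → R4 = 228 (0b11100100)
  OR R1, R4  → R1 = 154 OR 228 = 254 (0b11111110)
  SHL R1, 3  → R1 = 254 << 3 = 2032
Final: R1 = 2032

2032


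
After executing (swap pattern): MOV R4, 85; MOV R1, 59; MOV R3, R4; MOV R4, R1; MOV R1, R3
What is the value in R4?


Register state trace (swap pattern):
  MOV R4, 85  → R4 = 85
  MOV R1, 59  → R1 = 59
  MOV R3, R4  → R3 = 85  (save R4)
  MOV R4, R1  → R4 = 59  (R4 gets R1's value)
  MOV R1, R3  → R1 = 85  (R1 gets saved value)
Final: R4 = 59

59


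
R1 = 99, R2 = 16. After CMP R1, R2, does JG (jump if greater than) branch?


Trace:
  R1 = 99, R2 = 16
  CMP R1, R2  → compares 99 vs 16
  JG checks: is 99 greater than 16?
  99 > 16, so condition is true
Branch taken: Yes

Yes


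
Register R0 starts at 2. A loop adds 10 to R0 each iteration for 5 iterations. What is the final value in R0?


Starting value: R0 = 2
  Iter 1: R0 = 2 + 10 = 12
  Iter 2: R0 = 12 + 10 = 22
  Iter 3: R0 = 22 + 10 = 32
  Iter 4: R0 = 32 + 10 = 42
  Iter 5: R0 = 42 + 10 = 52
Final: R0 = 52

52


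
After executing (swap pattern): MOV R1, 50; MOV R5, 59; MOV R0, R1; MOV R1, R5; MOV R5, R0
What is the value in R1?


Register state trace (swap pattern):
  MOV R1, 50  → R1 = 50
  MOV R5, 59  → R5 = 59
  MOV R0, R1  → R0 = 50  (save R1)
  MOV R1, R5  → R1 = 59  (R1 gets R5's value)
  MOV R5, R0  → R5 = 50  (R5 gets saved value)
Final: R1 = 59

59


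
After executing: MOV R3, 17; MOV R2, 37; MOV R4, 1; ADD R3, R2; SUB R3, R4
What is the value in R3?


Register state trace:
  MOV R3, 17  → R3 = 17
  MOV R2, 37  → R2 = 37
  MOV R4, 1  → R4 = 1
  ADD R3, R2  → R3 = 17 + 37 = 54
  SUB R3, R4  → R3 = 54 - 1 = 53
Final: R3 = 53

53


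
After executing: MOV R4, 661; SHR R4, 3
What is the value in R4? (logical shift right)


Register state trace:
  MOV R4, 661  → R4 = 661
  SHR R4, 3  → R4 = 661 >> 3 = 661 // 2^3 = 82
Final: R4 = 82

82


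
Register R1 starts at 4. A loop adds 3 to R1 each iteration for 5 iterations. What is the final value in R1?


Starting value: R1 = 4
  Iter 1: R1 = 4 + 3 = 7
  Iter 2: R1 = 7 + 3 = 10
  Iter 3: R1 = 10 + 3 = 13
  Iter 4: R1 = 13 + 3 = 16
  Iter 5: R1 = 16 + 3 = 19
Final: R1 = 19

19


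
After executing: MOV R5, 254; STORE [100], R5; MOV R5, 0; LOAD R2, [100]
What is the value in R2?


Register and memory trace:
  MOV R5, 254  → R5 = 254
  STORE [100], R5  → mem[100] = 254
  MOV R5, 0  → R5 = 0
  LOAD R2, [100]  → R2 = mem[100] = 254
Final: R2 = 254

254


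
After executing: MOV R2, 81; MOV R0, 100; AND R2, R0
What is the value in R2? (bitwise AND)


Register state trace:
  MOV R2, 81  → R2 = 81 (0b01010001)
  MOV R0, 100  → R0 = 100 (0b01100100)
  AND R2, R0  → R2 = 81 AND 100 = 64 (0b01000000)
Final: R2 = 64

64


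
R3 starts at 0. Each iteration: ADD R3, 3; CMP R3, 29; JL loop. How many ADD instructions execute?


Loop trace (R3 starts at 0, target 29, step 3):
  ADD #1: R3 = 0 + 3 = 3  → 3 < 29, loop
  ADD #2: R3 = 3 + 3 = 6  → 6 < 29, loop
  ADD #3: R3 = 6 + 3 = 9  → 9 < 29, loop
  ADD #4: R3 = 9 + 3 = 12  → 12 < 29, loop
  ADD #5: R3 = 12 + 3 = 15  → 15 < 29, loop
  ADD #6: R3 = 15 + 3 = 18  → 18 < 29, loop
  ADD #7: R3 = 18 + 3 = 21  → 21 < 29, loop
  ADD #8: R3 = 21 + 3 = 24  → 24 < 29, loop
  ADD #9: R3 = 24 + 3 = 27  → 27 < 29, loop
  ADD #10: R3 = 27 + 3 = 30  → 30 >= 29, exit
Total ADD instructions: 10

10


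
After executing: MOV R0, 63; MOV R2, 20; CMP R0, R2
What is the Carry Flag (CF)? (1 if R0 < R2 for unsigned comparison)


Register state trace:
  MOV R0, 63  → R0 = 63
  MOV R2, 20  → R2 = 20
  CMP R0, R2  → unsigned 63 - 20: no borrow
  63 >= 20, so CF = 0
CF = 0

0


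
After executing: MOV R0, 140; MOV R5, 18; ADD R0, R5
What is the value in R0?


Register state trace:
  MOV R0, 140  → R0 = 140
  MOV R5, 18  → R5 = 18
  ADD R0, R5  → R0 = 140 + 18 = 158
Final: R0 = 158

158


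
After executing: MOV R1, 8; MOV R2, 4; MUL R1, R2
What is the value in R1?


Register state trace:
  MOV R1, 8  → R1 = 8
  MOV R2, 4  → R2 = 4
  MUL R1, R2  → R1 = 8 * 4 = 32
Final: R1 = 32

32


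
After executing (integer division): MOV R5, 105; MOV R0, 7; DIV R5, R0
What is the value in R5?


Register state trace:
  MOV R5, 105  → R5 = 105
  MOV R0, 7  → R0 = 7
  DIV R5, R0  → R5 = 105 // 7 = 15
Final: R5 = 15

15


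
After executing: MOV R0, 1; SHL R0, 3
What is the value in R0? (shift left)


Register state trace:
  MOV R0, 1  → R0 = 1
  SHL R0, 3  → R0 = 1 << 3 = 1 * 2^3 = 8
Final: R0 = 8

8


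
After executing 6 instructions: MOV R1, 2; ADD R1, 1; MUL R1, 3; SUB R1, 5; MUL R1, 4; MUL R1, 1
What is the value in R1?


Register state trace:
  MOV R1, 2  → R1 = 2
  ADD R1, 1  → R1 = 2 + 1 = 3
  MUL R1, 3  → R1 = 3 * 3 = 9
  SUB R1, 5  → R1 = 9 - 5 = 4
  MUL R1, 4  → R1 = 4 * 4 = 16
  MUL R1, 1  → R1 = 16 * 1 = 16
Final: R1 = 16

16


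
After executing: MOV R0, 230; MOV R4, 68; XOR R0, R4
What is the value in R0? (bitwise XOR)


Register state trace:
  MOV R0, 230  → R0 = 230 (0b11100110)
  MOV R4, 68  → R4 = 68 (0b01000100)
  XOR R0, R4  → R0 = 230 XOR 68 = 162 (0b10100010)
Final: R0 = 162

162


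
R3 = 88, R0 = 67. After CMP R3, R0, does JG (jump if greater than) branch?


Trace:
  R3 = 88, R0 = 67
  CMP R3, R0  → compares 88 vs 67
  JG checks: is 88 greater than 67?
  88 > 67, so condition is true
Branch taken: Yes

Yes


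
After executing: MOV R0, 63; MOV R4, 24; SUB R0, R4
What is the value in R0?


Register state trace:
  MOV R0, 63  → R0 = 63
  MOV R4, 24  → R4 = 24
  SUB R0, R4  → R0 = 63 - 24 = 39
Final: R0 = 39

39


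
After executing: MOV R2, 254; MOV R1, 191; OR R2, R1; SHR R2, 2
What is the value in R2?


Register state trace:
  MOV R2, 254  → R2 = 254 (0b11111110)
  MOV R1, 191  → R1 = 191 (0b10111111)
  OR R2, R1  → R2 = 254 OR 191 = 255 (0b11111111)
  SHR R2, 2  → R2 = 255 >> 2 = 63
Final: R2 = 63

63


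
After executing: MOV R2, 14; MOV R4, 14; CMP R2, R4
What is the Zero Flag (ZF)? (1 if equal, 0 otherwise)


Register state trace:
  MOV R2, 14  → R2 = 14
  MOV R4, 14  → R4 = 14
  CMP R2, R4  → computes 14 - 14 = 0
  Result is zero, so values are equal
ZF = 1

1


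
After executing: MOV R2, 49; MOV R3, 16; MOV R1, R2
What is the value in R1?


Register state trace:
  MOV R2, 49  → R2 = 49
  MOV R3, 16  → R3 = 16
  MOV R1, R2  → R1 = 49
Final: R1 = 49

49


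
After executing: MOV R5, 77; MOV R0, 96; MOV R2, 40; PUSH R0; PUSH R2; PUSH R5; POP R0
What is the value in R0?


Stack trace (top is rightmost):
  MOV R5, 77  → R5 = 77
  MOV R0, 96  → R0 = 96
  MOV R2, 40  → R2 = 40
  PUSH R0  → stack: [96]
  PUSH R2  → stack: [96, 40]
  PUSH R5  → stack: [96, 40, 77]
  POP R0  → R0 = 77, stack: [96, 40]
Final: R0 = 77

77


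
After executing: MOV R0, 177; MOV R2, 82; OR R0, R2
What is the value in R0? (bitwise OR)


Register state trace:
  MOV R0, 177  → R0 = 177 (0b10110001)
  MOV R2, 82  → R2 = 82 (0b01010010)
  OR R0, R2   → R0 = 177 OR 82 = 243 (0b11110011)
Final: R0 = 243

243


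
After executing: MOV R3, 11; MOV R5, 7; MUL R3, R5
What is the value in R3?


Register state trace:
  MOV R3, 11  → R3 = 11
  MOV R5, 7  → R5 = 7
  MUL R3, R5  → R3 = 11 * 7 = 77
Final: R3 = 77

77


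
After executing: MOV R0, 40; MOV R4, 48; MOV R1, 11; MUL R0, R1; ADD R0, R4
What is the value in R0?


Register state trace:
  MOV R0, 40  → R0 = 40
  MOV R4, 48  → R4 = 48
  MOV R1, 11  → R1 = 11
  MUL R0, R1  → R0 = 40 * 11 = 440
  ADD R0, R4  → R0 = 440 + 48 = 488
Final: R0 = 488

488


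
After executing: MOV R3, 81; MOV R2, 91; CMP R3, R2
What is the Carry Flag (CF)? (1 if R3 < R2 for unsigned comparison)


Register state trace:
  MOV R3, 81  → R3 = 81
  MOV R2, 91  → R2 = 91
  CMP R3, R2  → unsigned 81 - 91: borrow occurs
  81 < 91, so CF = 1
CF = 1

1


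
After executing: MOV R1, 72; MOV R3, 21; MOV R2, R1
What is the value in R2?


Register state trace:
  MOV R1, 72  → R1 = 72
  MOV R3, 21  → R3 = 21
  MOV R2, R1  → R2 = 72
Final: R2 = 72

72


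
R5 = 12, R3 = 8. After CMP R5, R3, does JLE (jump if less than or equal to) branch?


Trace:
  R5 = 12, R3 = 8
  CMP R5, R3  → compares 12 vs 8
  JLE checks: is 12 less than or equal to 8?
  12 > 8, so condition is false
Branch taken: No

No


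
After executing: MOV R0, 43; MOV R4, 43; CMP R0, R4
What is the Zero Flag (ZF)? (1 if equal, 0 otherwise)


Register state trace:
  MOV R0, 43  → R0 = 43
  MOV R4, 43  → R4 = 43
  CMP R0, R4  → computes 43 - 43 = 0
  Result is zero, so values are equal
ZF = 1

1


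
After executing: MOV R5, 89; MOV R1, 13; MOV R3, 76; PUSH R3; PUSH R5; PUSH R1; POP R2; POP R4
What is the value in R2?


Stack trace (top is rightmost):
  MOV R5, 89  → R5 = 89
  MOV R1, 13  → R1 = 13
  MOV R3, 76  → R3 = 76
  PUSH R3  → stack: [76]
  PUSH R5  → stack: [76, 89]
  PUSH R1  → stack: [76, 89, 13]
  POP R2  → R2 = 13, stack: [76, 89]
  POP R4  → R4 = 89, stack: [76]
Final: R2 = 13

13


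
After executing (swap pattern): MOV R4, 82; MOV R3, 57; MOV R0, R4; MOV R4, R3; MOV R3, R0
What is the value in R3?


Register state trace (swap pattern):
  MOV R4, 82  → R4 = 82
  MOV R3, 57  → R3 = 57
  MOV R0, R4  → R0 = 82  (save R4)
  MOV R4, R3  → R4 = 57  (R4 gets R3's value)
  MOV R3, R0  → R3 = 82  (R3 gets saved value)
Final: R3 = 82

82


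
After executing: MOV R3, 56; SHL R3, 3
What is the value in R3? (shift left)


Register state trace:
  MOV R3, 56  → R3 = 56
  SHL R3, 3  → R3 = 56 << 3 = 56 * 2^3 = 448
Final: R3 = 448

448


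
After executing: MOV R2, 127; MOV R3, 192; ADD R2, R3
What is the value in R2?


Register state trace:
  MOV R2, 127  → R2 = 127
  MOV R3, 192  → R3 = 192
  ADD R2, R3  → R2 = 127 + 192 = 319
Final: R2 = 319

319


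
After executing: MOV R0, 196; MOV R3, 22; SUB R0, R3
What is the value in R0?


Register state trace:
  MOV R0, 196  → R0 = 196
  MOV R3, 22  → R3 = 22
  SUB R0, R3  → R0 = 196 - 22 = 174
Final: R0 = 174

174


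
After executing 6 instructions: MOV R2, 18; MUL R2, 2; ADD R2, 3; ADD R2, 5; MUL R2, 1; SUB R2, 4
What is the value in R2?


Register state trace:
  MOV R2, 18  → R2 = 18
  MUL R2, 2  → R2 = 18 * 2 = 36
  ADD R2, 3  → R2 = 36 + 3 = 39
  ADD R2, 5  → R2 = 39 + 5 = 44
  MUL R2, 1  → R2 = 44 * 1 = 44
  SUB R2, 4  → R2 = 44 - 4 = 40
Final: R2 = 40

40


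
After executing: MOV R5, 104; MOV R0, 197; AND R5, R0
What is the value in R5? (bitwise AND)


Register state trace:
  MOV R5, 104  → R5 = 104 (0b01101000)
  MOV R0, 197  → R0 = 197 (0b11000101)
  AND R5, R0  → R5 = 104 AND 197 = 64 (0b01000000)
Final: R5 = 64

64


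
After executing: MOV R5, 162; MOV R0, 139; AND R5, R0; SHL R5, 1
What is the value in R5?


Register state trace:
  MOV R5, 162  → R5 = 162 (0b10100010)
  MOV R0, 139  → R0 = 139 (0b10001011)
  AND R5, R0  → R5 = 162 AND 139 = 130 (0b10000010)
  SHL R5, 1  → R5 = 130 << 1 = 260
Final: R5 = 260

260


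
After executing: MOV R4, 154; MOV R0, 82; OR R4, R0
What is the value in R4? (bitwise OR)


Register state trace:
  MOV R4, 154  → R4 = 154 (0b10011010)
  MOV R0, 82  → R0 = 82 (0b01010010)
  OR R4, R0   → R4 = 154 OR 82 = 218 (0b11011010)
Final: R4 = 218

218


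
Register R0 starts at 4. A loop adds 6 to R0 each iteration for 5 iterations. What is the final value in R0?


Starting value: R0 = 4
  Iter 1: R0 = 4 + 6 = 10
  Iter 2: R0 = 10 + 6 = 16
  Iter 3: R0 = 16 + 6 = 22
  Iter 4: R0 = 22 + 6 = 28
  Iter 5: R0 = 28 + 6 = 34
Final: R0 = 34

34


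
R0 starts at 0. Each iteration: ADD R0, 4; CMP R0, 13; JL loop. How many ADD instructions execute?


Loop trace (R0 starts at 0, target 13, step 4):
  ADD #1: R0 = 0 + 4 = 4  → 4 < 13, loop
  ADD #2: R0 = 4 + 4 = 8  → 8 < 13, loop
  ADD #3: R0 = 8 + 4 = 12  → 12 < 13, loop
  ADD #4: R0 = 12 + 4 = 16  → 16 >= 13, exit
Total ADD instructions: 4

4


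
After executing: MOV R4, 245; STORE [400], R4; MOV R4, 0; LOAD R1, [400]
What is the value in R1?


Register and memory trace:
  MOV R4, 245  → R4 = 245
  STORE [400], R4  → mem[400] = 245
  MOV R4, 0  → R4 = 0
  LOAD R1, [400]  → R1 = mem[400] = 245
Final: R1 = 245

245


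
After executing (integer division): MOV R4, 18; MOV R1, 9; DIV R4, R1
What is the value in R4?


Register state trace:
  MOV R4, 18  → R4 = 18
  MOV R1, 9  → R1 = 9
  DIV R4, R1  → R4 = 18 // 9 = 2
Final: R4 = 2

2
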